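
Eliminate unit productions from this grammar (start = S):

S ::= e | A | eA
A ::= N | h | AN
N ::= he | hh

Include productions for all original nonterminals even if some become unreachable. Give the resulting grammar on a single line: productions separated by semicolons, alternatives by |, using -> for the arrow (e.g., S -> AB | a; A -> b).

S -> e | h | AN | eA | he | hh; A -> h | AN | he | hh; N -> he | hh

Unit productions: A->N, S->A.
Unit pairs (A ⇒* B via units): (A,N), (S,A), (S,N).
S: inherits non-unit rules of {A, N, S} → AN | e | eA | h | he | hh.
A: inherits non-unit rules of {A, N} → AN | h | he | hh.
N: inherits non-unit rules of {N} → he | hh.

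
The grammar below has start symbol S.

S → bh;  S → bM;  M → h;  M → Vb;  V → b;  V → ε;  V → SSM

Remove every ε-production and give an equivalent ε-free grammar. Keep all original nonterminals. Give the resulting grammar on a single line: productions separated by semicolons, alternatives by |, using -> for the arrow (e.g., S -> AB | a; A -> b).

S -> bM | bh; M -> b | h | Vb; V -> b | SSM

Nullable set: {V}.
M -> Vb: V nullable, giving Vb | b.
Drop V -> ε.
Unchanged (no nullable symbols): S -> bM; S -> bh; M -> h; V -> SSM; V -> b.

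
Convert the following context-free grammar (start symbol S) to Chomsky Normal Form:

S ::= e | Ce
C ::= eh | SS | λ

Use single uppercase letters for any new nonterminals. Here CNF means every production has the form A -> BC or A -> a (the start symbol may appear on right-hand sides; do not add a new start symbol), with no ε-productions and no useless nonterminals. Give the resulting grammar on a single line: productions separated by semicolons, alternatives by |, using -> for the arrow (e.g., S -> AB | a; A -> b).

S -> e | CA; A -> e; B -> h; C -> AB | SS

Nullable: {C}; after ε-elimination: S -> e | Ce; C -> SS | eh.
No unit productions to eliminate.
TERM: introduce A -> e, B -> h and substitute in every rule of length ≥2.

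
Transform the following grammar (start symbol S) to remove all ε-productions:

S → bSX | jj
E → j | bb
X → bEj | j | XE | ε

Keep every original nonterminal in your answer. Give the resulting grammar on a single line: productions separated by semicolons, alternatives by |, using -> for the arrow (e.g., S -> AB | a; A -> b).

Nullable set: {X}.
S -> bSX: X nullable, giving bS | bSX.
Drop X -> ε.
X -> XE: X nullable, giving E | XE.
Unchanged (no nullable symbols): S -> jj; E -> bb; E -> j; X -> bEj; X -> j.

S -> bS | jj | bSX; E -> j | bb; X -> E | j | XE | bEj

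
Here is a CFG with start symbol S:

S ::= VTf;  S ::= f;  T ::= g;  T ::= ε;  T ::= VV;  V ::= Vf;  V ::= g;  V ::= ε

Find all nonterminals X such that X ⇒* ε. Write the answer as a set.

Directly nullable (have an ε-rule): {T, V}.
Not nullable: S — each has a terminal in every rule's right-hand side or depends on a non-nullable symbol.

{T, V}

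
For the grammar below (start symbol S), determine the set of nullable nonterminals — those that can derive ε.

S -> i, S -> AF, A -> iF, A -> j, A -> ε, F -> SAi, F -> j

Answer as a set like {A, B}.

{A}

Directly nullable (have an ε-rule): {A}.
Not nullable: F, S — each has a terminal in every rule's right-hand side or depends on a non-nullable symbol.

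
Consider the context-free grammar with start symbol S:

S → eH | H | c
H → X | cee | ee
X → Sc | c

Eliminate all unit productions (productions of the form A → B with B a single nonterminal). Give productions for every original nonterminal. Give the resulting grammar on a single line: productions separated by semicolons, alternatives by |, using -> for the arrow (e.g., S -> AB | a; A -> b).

Unit productions: H->X, S->H.
Unit pairs (A ⇒* B via units): (H,X), (S,H), (S,X).
S: inherits non-unit rules of {H, S, X} → Sc | c | cee | eH | ee.
H: inherits non-unit rules of {H, X} → Sc | c | cee | ee.
X: inherits non-unit rules of {X} → Sc | c.

S -> c | Sc | eH | ee | cee; H -> c | Sc | ee | cee; X -> c | Sc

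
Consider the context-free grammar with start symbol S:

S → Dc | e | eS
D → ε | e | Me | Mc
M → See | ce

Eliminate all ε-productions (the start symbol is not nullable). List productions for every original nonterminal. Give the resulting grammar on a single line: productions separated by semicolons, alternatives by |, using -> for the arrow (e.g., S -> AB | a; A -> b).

S -> c | e | Dc | eS; D -> e | Mc | Me; M -> ce | See

Nullable set: {D}.
S -> Dc: D nullable, giving Dc | c.
Drop D -> ε.
Unchanged (no nullable symbols): S -> e; S -> eS; D -> Mc; D -> Me; D -> e; M -> See; M -> ce.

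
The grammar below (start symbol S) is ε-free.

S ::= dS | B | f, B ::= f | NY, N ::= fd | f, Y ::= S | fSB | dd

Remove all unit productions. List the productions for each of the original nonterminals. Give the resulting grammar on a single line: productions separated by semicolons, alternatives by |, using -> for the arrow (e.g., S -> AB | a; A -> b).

S -> f | NY | dS; B -> f | NY; N -> f | fd; Y -> f | NY | dS | dd | fSB

Unit productions: S->B, Y->S.
Unit pairs (A ⇒* B via units): (S,B), (Y,B), (Y,S).
S: inherits non-unit rules of {B, S} → NY | dS | f.
B: inherits non-unit rules of {B} → NY | f.
N: inherits non-unit rules of {N} → f | fd.
Y: inherits non-unit rules of {B, S, Y} → NY | dS | dd | f | fSB.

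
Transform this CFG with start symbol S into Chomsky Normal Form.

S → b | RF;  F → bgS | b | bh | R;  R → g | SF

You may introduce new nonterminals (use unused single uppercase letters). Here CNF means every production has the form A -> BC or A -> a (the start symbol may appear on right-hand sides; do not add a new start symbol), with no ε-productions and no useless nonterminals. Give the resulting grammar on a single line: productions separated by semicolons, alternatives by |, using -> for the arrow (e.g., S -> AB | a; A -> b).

S -> b | RF; A -> b; B -> g; C -> h; D -> BS; F -> b | g | AC | AD | SF; R -> g | SF

No ε-productions.
After unit-elimination: S -> b | RF; F -> b | g | SF | bh | bgS; R -> g | SF.
TERM: introduce A -> b, B -> g, C -> h and substitute in every rule of length ≥2.
BIN: F -> ABS becomes F -> AD, D -> BS.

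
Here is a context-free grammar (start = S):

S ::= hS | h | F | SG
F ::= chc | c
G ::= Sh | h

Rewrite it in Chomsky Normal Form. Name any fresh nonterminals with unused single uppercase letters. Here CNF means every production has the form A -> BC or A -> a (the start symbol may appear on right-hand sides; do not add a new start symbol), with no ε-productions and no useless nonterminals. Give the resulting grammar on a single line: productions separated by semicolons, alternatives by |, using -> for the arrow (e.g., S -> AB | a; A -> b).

No ε-productions.
After unit-elimination: S -> c | h | SG | hS | chc; F -> c | chc; G -> h | Sh.
TERM: introduce A -> c, B -> h and substitute in every rule of length ≥2.
BIN: F -> ABA becomes F -> AC, C -> BA; S -> ABA becomes S -> AD, D -> BA.
Drop unreachable/unproductive: F.

S -> c | h | AD | BS | SG; A -> c; B -> h; D -> BA; G -> h | SB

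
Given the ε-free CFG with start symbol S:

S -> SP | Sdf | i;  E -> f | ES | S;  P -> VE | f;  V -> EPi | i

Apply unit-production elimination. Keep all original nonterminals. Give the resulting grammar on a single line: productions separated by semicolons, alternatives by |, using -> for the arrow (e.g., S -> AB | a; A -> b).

Unit productions: E->S.
Unit pairs (A ⇒* B via units): (E,S).
S: inherits non-unit rules of {S} → SP | Sdf | i.
E: inherits non-unit rules of {E, S} → ES | SP | Sdf | f | i.
P: inherits non-unit rules of {P} → VE | f.
V: inherits non-unit rules of {V} → EPi | i.

S -> i | SP | Sdf; E -> f | i | ES | SP | Sdf; P -> f | VE; V -> i | EPi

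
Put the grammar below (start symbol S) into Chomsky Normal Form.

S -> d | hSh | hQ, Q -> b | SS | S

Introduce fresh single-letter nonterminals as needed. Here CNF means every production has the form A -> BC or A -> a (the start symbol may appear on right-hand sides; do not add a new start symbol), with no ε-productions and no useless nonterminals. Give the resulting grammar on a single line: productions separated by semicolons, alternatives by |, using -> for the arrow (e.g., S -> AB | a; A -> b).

S -> d | AC | AQ; A -> h; B -> SA; C -> SA; Q -> b | d | AB | AQ | SS

No ε-productions.
After unit-elimination: S -> d | hQ | hSh; Q -> b | d | SS | hQ | hSh.
TERM: introduce A -> h and substitute in every rule of length ≥2.
BIN: Q -> ASA becomes Q -> AB, B -> SA; S -> ASA becomes S -> AC, C -> SA.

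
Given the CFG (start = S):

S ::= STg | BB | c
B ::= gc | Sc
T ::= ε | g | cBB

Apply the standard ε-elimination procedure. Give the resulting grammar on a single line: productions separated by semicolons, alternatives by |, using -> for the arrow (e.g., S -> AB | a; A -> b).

S -> c | BB | Sg | STg; B -> Sc | gc; T -> g | cBB

Nullable set: {T}.
S -> STg: T nullable, giving STg | Sg.
Drop T -> ε.
Unchanged (no nullable symbols): S -> BB; S -> c; B -> Sc; B -> gc; T -> cBB; T -> g.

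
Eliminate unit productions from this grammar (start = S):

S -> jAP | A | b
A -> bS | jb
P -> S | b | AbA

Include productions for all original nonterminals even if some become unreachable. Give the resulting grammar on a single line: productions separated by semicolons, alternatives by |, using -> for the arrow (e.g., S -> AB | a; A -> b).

Unit productions: P->S, S->A.
Unit pairs (A ⇒* B via units): (P,A), (P,S), (S,A).
S: inherits non-unit rules of {A, S} → b | bS | jAP | jb.
A: inherits non-unit rules of {A} → bS | jb.
P: inherits non-unit rules of {A, P, S} → AbA | b | bS | jAP | jb.

S -> b | bS | jb | jAP; A -> bS | jb; P -> b | bS | jb | AbA | jAP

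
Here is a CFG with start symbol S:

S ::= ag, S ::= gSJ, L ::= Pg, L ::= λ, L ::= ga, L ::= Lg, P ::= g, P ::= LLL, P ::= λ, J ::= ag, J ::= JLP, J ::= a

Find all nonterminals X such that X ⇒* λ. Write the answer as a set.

{L, P}

Directly nullable (have an ε-rule): {L, P}.
Not nullable: J, S — each has a terminal in every rule's right-hand side or depends on a non-nullable symbol.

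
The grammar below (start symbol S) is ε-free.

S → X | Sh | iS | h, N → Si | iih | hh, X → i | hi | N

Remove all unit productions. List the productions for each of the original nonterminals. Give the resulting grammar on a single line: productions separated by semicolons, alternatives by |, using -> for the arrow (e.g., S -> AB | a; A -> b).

S -> h | i | Sh | Si | hh | hi | iS | iih; N -> Si | hh | iih; X -> i | Si | hh | hi | iih

Unit productions: S->X, X->N.
Unit pairs (A ⇒* B via units): (S,N), (S,X), (X,N).
S: inherits non-unit rules of {N, S, X} → Sh | Si | h | hh | hi | i | iS | iih.
N: inherits non-unit rules of {N} → Si | hh | iih.
X: inherits non-unit rules of {N, X} → Si | hh | hi | i | iih.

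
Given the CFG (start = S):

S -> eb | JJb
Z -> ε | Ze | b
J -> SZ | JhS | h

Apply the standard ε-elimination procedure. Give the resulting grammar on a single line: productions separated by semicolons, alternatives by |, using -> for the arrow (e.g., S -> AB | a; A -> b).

Nullable set: {Z}.
J -> SZ: Z nullable, giving S | SZ.
Drop Z -> ε.
Z -> Ze: Z nullable, giving Ze | e.
Unchanged (no nullable symbols): S -> JJb; S -> eb; J -> JhS; J -> h; Z -> b.

S -> eb | JJb; J -> S | h | SZ | JhS; Z -> b | e | Ze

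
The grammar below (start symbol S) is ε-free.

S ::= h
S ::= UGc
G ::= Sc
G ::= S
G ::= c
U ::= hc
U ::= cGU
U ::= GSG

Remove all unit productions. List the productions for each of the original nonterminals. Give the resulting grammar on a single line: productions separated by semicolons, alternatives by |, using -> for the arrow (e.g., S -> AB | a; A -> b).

S -> h | UGc; G -> c | h | Sc | UGc; U -> hc | GSG | cGU

Unit productions: G->S.
Unit pairs (A ⇒* B via units): (G,S).
S: inherits non-unit rules of {S} → UGc | h.
G: inherits non-unit rules of {G, S} → Sc | UGc | c | h.
U: inherits non-unit rules of {U} → GSG | cGU | hc.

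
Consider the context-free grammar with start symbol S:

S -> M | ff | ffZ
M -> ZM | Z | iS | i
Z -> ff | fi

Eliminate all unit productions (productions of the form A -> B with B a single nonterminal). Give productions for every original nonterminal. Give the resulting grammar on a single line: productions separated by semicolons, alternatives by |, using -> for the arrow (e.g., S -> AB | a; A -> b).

S -> i | ZM | ff | fi | iS | ffZ; M -> i | ZM | ff | fi | iS; Z -> ff | fi

Unit productions: M->Z, S->M.
Unit pairs (A ⇒* B via units): (M,Z), (S,M), (S,Z).
S: inherits non-unit rules of {M, S, Z} → ZM | ff | ffZ | fi | i | iS.
M: inherits non-unit rules of {M, Z} → ZM | ff | fi | i | iS.
Z: inherits non-unit rules of {Z} → ff | fi.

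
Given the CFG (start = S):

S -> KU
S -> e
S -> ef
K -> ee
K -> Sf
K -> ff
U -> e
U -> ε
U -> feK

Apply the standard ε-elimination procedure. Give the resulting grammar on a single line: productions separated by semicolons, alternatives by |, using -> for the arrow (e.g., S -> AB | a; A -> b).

Nullable set: {U}.
S -> KU: U nullable, giving K | KU.
Drop U -> ε.
Unchanged (no nullable symbols): S -> e; S -> ef; K -> Sf; K -> ee; K -> ff; U -> e; U -> feK.

S -> K | e | KU | ef; K -> Sf | ee | ff; U -> e | feK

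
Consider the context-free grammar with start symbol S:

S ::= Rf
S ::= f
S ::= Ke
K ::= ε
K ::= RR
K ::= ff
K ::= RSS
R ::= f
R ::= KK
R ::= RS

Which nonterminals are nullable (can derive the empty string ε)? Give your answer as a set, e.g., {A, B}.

Directly nullable (have an ε-rule): {K}.
R is nullable via R -> KK (every symbol on the right is already known nullable).
Not nullable: S — each has a terminal in every rule's right-hand side or depends on a non-nullable symbol.

{K, R}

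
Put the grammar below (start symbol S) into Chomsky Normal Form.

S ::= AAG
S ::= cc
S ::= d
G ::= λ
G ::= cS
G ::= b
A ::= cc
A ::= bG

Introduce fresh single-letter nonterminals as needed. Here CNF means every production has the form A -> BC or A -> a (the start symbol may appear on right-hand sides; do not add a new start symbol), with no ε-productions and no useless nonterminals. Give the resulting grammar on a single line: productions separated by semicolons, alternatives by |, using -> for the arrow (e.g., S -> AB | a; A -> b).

S -> d | AA | AD | CC; A -> b | BG | CC; B -> b; C -> c; D -> AG; G -> b | CS

Nullable: {G}; after ε-elimination: S -> d | AA | cc | AAG; A -> b | bG | cc; G -> b | cS.
No unit productions to eliminate.
TERM: introduce B -> b, C -> c and substitute in every rule of length ≥2.
BIN: S -> AAG becomes S -> AD, D -> AG.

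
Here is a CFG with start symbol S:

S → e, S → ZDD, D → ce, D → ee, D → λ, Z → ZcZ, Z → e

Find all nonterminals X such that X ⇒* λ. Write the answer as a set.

Directly nullable (have an ε-rule): {D}.
Not nullable: S, Z — each has a terminal in every rule's right-hand side or depends on a non-nullable symbol.

{D}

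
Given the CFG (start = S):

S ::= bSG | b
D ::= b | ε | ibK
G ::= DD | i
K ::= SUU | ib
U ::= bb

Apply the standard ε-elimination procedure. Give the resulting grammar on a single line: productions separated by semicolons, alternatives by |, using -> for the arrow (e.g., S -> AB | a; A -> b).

S -> b | bS | bSG; D -> b | ibK; G -> D | i | DD; K -> ib | SUU; U -> bb

Nullable set: {D, G}.
S -> bSG: G nullable, giving bS | bSG.
Drop D -> ε.
G -> DD: D, D nullable, giving D | DD.
Unchanged (no nullable symbols): S -> b; D -> b; D -> ibK; G -> i; K -> SUU; K -> ib; U -> bb.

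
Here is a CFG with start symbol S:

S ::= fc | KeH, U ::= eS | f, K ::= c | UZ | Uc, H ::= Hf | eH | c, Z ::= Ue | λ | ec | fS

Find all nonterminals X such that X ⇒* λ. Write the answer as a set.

{Z}

Directly nullable (have an ε-rule): {Z}.
Not nullable: H, K, S, U — each has a terminal in every rule's right-hand side or depends on a non-nullable symbol.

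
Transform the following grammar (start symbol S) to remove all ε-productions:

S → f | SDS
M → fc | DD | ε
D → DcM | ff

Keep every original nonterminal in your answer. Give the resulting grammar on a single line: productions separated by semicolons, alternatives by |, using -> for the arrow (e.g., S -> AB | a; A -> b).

Nullable set: {M}.
D -> DcM: M nullable, giving Dc | DcM.
Drop M -> ε.
Unchanged (no nullable symbols): S -> SDS; S -> f; D -> ff; M -> DD; M -> fc.

S -> f | SDS; D -> Dc | ff | DcM; M -> DD | fc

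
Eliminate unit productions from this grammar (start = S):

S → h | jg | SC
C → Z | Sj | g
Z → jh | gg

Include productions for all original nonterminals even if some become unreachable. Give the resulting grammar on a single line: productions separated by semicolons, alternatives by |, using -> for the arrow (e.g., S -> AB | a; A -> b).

Unit productions: C->Z.
Unit pairs (A ⇒* B via units): (C,Z).
S: inherits non-unit rules of {S} → SC | h | jg.
C: inherits non-unit rules of {C, Z} → Sj | g | gg | jh.
Z: inherits non-unit rules of {Z} → gg | jh.

S -> h | SC | jg; C -> g | Sj | gg | jh; Z -> gg | jh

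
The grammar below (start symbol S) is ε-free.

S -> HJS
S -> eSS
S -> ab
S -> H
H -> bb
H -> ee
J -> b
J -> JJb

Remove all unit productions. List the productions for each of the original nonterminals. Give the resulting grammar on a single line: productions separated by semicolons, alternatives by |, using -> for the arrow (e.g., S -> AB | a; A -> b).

S -> ab | bb | ee | HJS | eSS; H -> bb | ee; J -> b | JJb

Unit productions: S->H.
Unit pairs (A ⇒* B via units): (S,H).
S: inherits non-unit rules of {H, S} → HJS | ab | bb | eSS | ee.
H: inherits non-unit rules of {H} → bb | ee.
J: inherits non-unit rules of {J} → JJb | b.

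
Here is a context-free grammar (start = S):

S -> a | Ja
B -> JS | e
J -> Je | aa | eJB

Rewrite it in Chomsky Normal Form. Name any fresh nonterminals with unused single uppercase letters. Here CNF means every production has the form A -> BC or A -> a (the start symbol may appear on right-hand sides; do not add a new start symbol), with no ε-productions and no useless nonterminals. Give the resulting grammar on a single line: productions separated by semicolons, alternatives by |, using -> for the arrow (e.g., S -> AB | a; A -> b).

No ε-productions.
No unit productions to eliminate.
TERM: introduce C -> a, A -> e and substitute in every rule of length ≥2.
BIN: J -> AJB becomes J -> AD, D -> JB.

S -> a | JC; A -> e; B -> e | JS; C -> a; D -> JB; J -> AD | CC | JA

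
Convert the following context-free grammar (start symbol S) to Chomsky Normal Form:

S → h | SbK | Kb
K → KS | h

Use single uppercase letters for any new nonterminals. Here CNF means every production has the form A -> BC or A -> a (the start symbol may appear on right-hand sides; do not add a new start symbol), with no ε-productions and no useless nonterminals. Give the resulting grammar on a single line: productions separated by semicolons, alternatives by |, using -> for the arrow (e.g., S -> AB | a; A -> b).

S -> h | KA | SB; A -> b; B -> AK; K -> h | KS

No ε-productions.
No unit productions to eliminate.
TERM: introduce A -> b and substitute in every rule of length ≥2.
BIN: S -> SAK becomes S -> SB, B -> AK.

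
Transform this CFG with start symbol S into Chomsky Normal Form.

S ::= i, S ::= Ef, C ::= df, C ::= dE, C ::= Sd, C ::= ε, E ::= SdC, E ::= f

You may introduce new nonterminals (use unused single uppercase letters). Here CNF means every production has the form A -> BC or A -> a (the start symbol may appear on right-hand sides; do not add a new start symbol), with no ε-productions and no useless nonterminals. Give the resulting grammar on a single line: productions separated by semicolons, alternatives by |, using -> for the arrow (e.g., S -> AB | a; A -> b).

S -> i | EB; A -> d; B -> f; C -> AB | AE | SA; D -> AC; E -> f | SA | SD

Nullable: {C}; after ε-elimination: S -> i | Ef; C -> Sd | dE | df; E -> f | Sd | SdC.
No unit productions to eliminate.
TERM: introduce A -> d, B -> f and substitute in every rule of length ≥2.
BIN: E -> SAC becomes E -> SD, D -> AC.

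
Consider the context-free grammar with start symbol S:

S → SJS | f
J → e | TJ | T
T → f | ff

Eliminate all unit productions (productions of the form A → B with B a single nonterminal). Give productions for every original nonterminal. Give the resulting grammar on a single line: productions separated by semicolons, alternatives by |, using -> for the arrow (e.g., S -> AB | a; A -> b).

S -> f | SJS; J -> e | f | TJ | ff; T -> f | ff

Unit productions: J->T.
Unit pairs (A ⇒* B via units): (J,T).
S: inherits non-unit rules of {S} → SJS | f.
J: inherits non-unit rules of {J, T} → TJ | e | f | ff.
T: inherits non-unit rules of {T} → f | ff.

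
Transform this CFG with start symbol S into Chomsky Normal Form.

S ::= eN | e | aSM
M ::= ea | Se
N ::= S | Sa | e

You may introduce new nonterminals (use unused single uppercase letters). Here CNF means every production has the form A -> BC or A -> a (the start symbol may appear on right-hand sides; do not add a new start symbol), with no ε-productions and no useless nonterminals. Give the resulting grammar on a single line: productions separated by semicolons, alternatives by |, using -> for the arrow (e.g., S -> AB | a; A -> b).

No ε-productions.
After unit-elimination: S -> e | eN | aSM; M -> Se | ea; N -> e | Sa | eN | aSM.
TERM: introduce B -> a, A -> e and substitute in every rule of length ≥2.
BIN: N -> BSM becomes N -> BC, C -> SM; S -> BSM becomes S -> BD, D -> SM.

S -> e | AN | BD; A -> e; B -> a; C -> SM; D -> SM; M -> AB | SA; N -> e | AN | BC | SB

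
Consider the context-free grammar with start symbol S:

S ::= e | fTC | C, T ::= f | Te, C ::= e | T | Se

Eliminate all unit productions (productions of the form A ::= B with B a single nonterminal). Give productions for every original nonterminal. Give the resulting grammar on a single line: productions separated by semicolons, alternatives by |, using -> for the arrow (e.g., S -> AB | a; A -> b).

S -> e | f | Se | Te | fTC; C -> e | f | Se | Te; T -> f | Te

Unit productions: C->T, S->C.
Unit pairs (A ⇒* B via units): (C,T), (S,C), (S,T).
S: inherits non-unit rules of {C, S, T} → Se | Te | e | f | fTC.
C: inherits non-unit rules of {C, T} → Se | Te | e | f.
T: inherits non-unit rules of {T} → Te | f.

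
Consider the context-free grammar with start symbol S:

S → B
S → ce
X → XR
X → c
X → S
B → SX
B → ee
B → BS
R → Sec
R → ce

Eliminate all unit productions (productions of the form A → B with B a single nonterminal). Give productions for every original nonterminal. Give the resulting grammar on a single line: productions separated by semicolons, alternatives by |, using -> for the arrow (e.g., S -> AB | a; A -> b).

S -> BS | SX | ce | ee; B -> BS | SX | ee; R -> ce | Sec; X -> c | BS | SX | XR | ce | ee

Unit productions: S->B, X->S.
Unit pairs (A ⇒* B via units): (S,B), (X,B), (X,S).
S: inherits non-unit rules of {B, S} → BS | SX | ce | ee.
B: inherits non-unit rules of {B} → BS | SX | ee.
R: inherits non-unit rules of {R} → Sec | ce.
X: inherits non-unit rules of {B, S, X} → BS | SX | XR | c | ce | ee.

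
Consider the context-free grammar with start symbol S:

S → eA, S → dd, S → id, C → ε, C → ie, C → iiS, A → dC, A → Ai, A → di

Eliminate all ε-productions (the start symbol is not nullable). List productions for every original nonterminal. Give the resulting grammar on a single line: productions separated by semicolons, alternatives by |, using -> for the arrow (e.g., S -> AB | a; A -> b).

Nullable set: {C}.
A -> dC: C nullable, giving d | dC.
Drop C -> ε.
Unchanged (no nullable symbols): S -> dd; S -> eA; S -> id; A -> Ai; A -> di; C -> ie; C -> iiS.

S -> dd | eA | id; A -> d | Ai | dC | di; C -> ie | iiS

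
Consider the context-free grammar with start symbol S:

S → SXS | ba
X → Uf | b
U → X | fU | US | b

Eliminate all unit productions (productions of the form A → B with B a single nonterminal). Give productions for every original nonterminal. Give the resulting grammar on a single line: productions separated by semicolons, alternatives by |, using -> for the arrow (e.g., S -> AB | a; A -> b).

Unit productions: U->X.
Unit pairs (A ⇒* B via units): (U,X).
S: inherits non-unit rules of {S} → SXS | ba.
U: inherits non-unit rules of {U, X} → US | Uf | b | fU.
X: inherits non-unit rules of {X} → Uf | b.

S -> ba | SXS; U -> b | US | Uf | fU; X -> b | Uf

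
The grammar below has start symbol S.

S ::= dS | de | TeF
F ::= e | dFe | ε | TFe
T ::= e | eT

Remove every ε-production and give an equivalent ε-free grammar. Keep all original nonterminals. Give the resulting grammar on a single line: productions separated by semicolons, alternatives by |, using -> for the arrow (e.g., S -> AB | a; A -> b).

Nullable set: {F}.
S -> TeF: F nullable, giving Te | TeF.
Drop F -> ε.
F -> TFe: F nullable, giving TFe | Te.
F -> dFe: F nullable, giving dFe | de.
Unchanged (no nullable symbols): S -> dS; S -> de; F -> e; T -> e; T -> eT.

S -> Te | dS | de | TeF; F -> e | Te | de | TFe | dFe; T -> e | eT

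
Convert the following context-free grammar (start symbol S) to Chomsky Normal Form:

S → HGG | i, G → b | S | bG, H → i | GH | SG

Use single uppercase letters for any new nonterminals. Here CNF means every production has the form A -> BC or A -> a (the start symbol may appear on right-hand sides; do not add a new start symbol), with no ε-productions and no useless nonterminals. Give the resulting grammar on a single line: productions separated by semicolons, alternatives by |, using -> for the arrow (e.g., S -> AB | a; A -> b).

No ε-productions.
After unit-elimination: S -> i | HGG; G -> b | i | bG | HGG; H -> i | GH | SG.
TERM: introduce A -> b and substitute in every rule of length ≥2.
BIN: G -> HGG becomes G -> HB, B -> GG; S -> HGG becomes S -> HC, C -> GG.

S -> i | HC; A -> b; B -> GG; C -> GG; G -> b | i | AG | HB; H -> i | GH | SG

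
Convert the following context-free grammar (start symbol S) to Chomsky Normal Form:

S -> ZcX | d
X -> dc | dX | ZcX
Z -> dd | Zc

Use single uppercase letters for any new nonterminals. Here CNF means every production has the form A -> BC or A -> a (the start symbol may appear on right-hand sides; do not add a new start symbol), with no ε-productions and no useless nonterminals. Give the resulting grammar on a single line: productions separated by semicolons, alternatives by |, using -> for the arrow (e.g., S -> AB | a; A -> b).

No ε-productions.
No unit productions to eliminate.
TERM: introduce A -> c, B -> d and substitute in every rule of length ≥2.
BIN: S -> ZAX becomes S -> ZC, C -> AX; X -> ZAX becomes X -> ZD, D -> AX.

S -> d | ZC; A -> c; B -> d; C -> AX; D -> AX; X -> BA | BX | ZD; Z -> BB | ZA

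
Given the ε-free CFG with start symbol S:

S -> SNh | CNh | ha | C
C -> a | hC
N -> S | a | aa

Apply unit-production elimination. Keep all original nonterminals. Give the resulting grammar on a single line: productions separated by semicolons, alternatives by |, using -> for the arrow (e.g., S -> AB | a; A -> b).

Unit productions: N->S, S->C.
Unit pairs (A ⇒* B via units): (N,C), (N,S), (S,C).
S: inherits non-unit rules of {C, S} → CNh | SNh | a | hC | ha.
C: inherits non-unit rules of {C} → a | hC.
N: inherits non-unit rules of {C, N, S} → CNh | SNh | a | aa | hC | ha.

S -> a | hC | ha | CNh | SNh; C -> a | hC; N -> a | aa | hC | ha | CNh | SNh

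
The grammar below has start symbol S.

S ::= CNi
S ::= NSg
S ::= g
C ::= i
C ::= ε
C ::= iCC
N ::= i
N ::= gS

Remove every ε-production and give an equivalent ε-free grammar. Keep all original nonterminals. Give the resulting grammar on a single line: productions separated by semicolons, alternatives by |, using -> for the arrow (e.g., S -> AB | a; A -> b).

S -> g | Ni | CNi | NSg; C -> i | iC | iCC; N -> i | gS

Nullable set: {C}.
S -> CNi: C nullable, giving CNi | Ni.
Drop C -> ε.
C -> iCC: C, C nullable, giving i | iC | iCC.
Unchanged (no nullable symbols): S -> NSg; S -> g; C -> i; N -> gS; N -> i.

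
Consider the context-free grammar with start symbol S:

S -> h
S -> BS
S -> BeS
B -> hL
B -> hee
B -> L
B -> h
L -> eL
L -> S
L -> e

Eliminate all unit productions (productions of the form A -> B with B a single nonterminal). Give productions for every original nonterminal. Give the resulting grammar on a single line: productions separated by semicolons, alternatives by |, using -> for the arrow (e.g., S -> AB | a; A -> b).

S -> h | BS | BeS; B -> e | h | BS | eL | hL | BeS | hee; L -> e | h | BS | eL | BeS

Unit productions: B->L, L->S.
Unit pairs (A ⇒* B via units): (B,L), (B,S), (L,S).
S: inherits non-unit rules of {S} → BS | BeS | h.
B: inherits non-unit rules of {B, L, S} → BS | BeS | e | eL | h | hL | hee.
L: inherits non-unit rules of {L, S} → BS | BeS | e | eL | h.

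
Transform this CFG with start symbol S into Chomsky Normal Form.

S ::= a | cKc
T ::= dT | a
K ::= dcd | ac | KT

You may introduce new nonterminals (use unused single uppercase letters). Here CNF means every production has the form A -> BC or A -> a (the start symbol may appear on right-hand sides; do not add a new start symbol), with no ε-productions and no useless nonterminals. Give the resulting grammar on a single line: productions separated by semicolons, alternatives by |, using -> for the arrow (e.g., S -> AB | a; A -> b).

S -> a | BE; A -> a; B -> c; C -> d; D -> BC; E -> KB; K -> AB | CD | KT; T -> a | CT

No ε-productions.
No unit productions to eliminate.
TERM: introduce A -> a, B -> c, C -> d and substitute in every rule of length ≥2.
BIN: K -> CBC becomes K -> CD, D -> BC; S -> BKB becomes S -> BE, E -> KB.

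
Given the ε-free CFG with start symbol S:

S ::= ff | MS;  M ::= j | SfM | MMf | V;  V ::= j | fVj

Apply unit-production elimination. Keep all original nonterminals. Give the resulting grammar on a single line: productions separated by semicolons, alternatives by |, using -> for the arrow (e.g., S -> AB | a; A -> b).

S -> MS | ff; M -> j | MMf | SfM | fVj; V -> j | fVj

Unit productions: M->V.
Unit pairs (A ⇒* B via units): (M,V).
S: inherits non-unit rules of {S} → MS | ff.
M: inherits non-unit rules of {M, V} → MMf | SfM | fVj | j.
V: inherits non-unit rules of {V} → fVj | j.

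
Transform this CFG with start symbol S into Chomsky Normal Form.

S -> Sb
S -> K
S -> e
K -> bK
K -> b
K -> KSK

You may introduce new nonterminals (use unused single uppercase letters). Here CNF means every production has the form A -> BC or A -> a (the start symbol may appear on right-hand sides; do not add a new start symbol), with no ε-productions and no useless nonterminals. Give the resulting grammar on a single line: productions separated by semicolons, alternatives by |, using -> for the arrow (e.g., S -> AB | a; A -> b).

S -> b | e | AK | KC | SA; A -> b; B -> SK; C -> SK; K -> b | AK | KB

No ε-productions.
After unit-elimination: S -> b | e | Sb | bK | KSK; K -> b | bK | KSK.
TERM: introduce A -> b and substitute in every rule of length ≥2.
BIN: K -> KSK becomes K -> KB, B -> SK; S -> KSK becomes S -> KC, C -> SK.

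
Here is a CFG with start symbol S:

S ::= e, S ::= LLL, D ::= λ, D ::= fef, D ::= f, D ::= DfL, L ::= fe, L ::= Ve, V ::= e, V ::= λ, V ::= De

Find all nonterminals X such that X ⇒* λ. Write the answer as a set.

{D, V}

Directly nullable (have an ε-rule): {D, V}.
Not nullable: L, S — each has a terminal in every rule's right-hand side or depends on a non-nullable symbol.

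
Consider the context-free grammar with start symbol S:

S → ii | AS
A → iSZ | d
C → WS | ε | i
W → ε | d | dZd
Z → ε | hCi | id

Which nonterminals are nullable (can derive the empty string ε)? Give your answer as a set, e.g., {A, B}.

Directly nullable (have an ε-rule): {C, W, Z}.
Not nullable: A, S — each has a terminal in every rule's right-hand side or depends on a non-nullable symbol.

{C, W, Z}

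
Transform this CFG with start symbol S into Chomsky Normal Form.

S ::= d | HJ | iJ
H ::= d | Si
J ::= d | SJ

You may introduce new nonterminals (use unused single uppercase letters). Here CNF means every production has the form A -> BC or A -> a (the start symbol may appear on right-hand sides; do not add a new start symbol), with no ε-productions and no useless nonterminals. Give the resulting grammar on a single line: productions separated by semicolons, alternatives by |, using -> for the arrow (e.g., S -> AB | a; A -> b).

S -> d | AJ | HJ; A -> i; H -> d | SA; J -> d | SJ

No ε-productions.
No unit productions to eliminate.
TERM: introduce A -> i and substitute in every rule of length ≥2.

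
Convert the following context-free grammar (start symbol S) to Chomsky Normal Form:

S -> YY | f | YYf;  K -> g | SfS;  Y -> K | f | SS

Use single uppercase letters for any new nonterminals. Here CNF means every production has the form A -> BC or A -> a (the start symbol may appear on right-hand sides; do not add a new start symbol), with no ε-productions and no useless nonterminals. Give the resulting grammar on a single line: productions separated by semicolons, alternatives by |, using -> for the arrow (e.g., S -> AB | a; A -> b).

S -> f | YC | YY; A -> f; C -> YA; D -> AS; Y -> f | g | SD | SS

No ε-productions.
After unit-elimination: S -> f | YY | YYf; K -> g | SfS; Y -> f | g | SS | SfS.
TERM: introduce A -> f and substitute in every rule of length ≥2.
BIN: K -> SAS becomes K -> SB, B -> AS; S -> YYA becomes S -> YC, C -> YA; Y -> SAS becomes Y -> SD, D -> AS.
Drop unreachable/unproductive: K.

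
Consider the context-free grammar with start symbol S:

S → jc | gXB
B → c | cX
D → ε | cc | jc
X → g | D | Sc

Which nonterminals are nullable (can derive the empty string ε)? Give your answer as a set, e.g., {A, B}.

{D, X}

Directly nullable (have an ε-rule): {D}.
X is nullable via X -> D (every symbol on the right is already known nullable).
Not nullable: B, S — each has a terminal in every rule's right-hand side or depends on a non-nullable symbol.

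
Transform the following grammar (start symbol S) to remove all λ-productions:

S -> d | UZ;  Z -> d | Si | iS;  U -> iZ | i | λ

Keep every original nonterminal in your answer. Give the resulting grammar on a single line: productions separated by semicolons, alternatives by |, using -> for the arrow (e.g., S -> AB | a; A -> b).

Nullable set: {U}.
S -> UZ: U nullable, giving UZ | Z.
Drop U -> λ.
Unchanged (no nullable symbols): S -> d; U -> i; U -> iZ; Z -> Si; Z -> d; Z -> iS.

S -> Z | d | UZ; U -> i | iZ; Z -> d | Si | iS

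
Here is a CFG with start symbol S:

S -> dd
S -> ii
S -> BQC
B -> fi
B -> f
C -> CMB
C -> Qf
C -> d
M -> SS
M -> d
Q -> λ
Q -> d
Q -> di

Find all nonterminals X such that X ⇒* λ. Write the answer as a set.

Directly nullable (have an ε-rule): {Q}.
Not nullable: B, C, M, S — each has a terminal in every rule's right-hand side or depends on a non-nullable symbol.

{Q}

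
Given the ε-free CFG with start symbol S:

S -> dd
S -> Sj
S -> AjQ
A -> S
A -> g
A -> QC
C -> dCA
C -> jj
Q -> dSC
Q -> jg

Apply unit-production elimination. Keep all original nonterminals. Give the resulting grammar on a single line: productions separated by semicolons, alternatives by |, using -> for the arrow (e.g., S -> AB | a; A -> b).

S -> Sj | dd | AjQ; A -> g | QC | Sj | dd | AjQ; C -> jj | dCA; Q -> jg | dSC

Unit productions: A->S.
Unit pairs (A ⇒* B via units): (A,S).
S: inherits non-unit rules of {S} → AjQ | Sj | dd.
A: inherits non-unit rules of {A, S} → AjQ | QC | Sj | dd | g.
C: inherits non-unit rules of {C} → dCA | jj.
Q: inherits non-unit rules of {Q} → dSC | jg.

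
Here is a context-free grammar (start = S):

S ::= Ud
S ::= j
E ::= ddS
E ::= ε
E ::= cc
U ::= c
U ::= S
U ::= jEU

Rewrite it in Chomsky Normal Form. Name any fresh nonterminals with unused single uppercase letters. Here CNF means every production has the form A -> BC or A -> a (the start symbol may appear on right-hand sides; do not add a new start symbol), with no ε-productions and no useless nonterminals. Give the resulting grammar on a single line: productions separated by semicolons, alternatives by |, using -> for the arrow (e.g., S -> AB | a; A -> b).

S -> j | UB; A -> c; B -> d; C -> j; D -> BS; E -> AA | BD; F -> EU; U -> c | j | CF | CU | UB

Nullable: {E}; after ε-elimination: S -> j | Ud; E -> cc | ddS; U -> S | c | jU | jEU.
After unit-elimination: S -> j | Ud; E -> cc | ddS; U -> c | j | Ud | jU | jEU.
TERM: introduce A -> c, B -> d, C -> j and substitute in every rule of length ≥2.
BIN: E -> BBS becomes E -> BD, D -> BS; U -> CEU becomes U -> CF, F -> EU.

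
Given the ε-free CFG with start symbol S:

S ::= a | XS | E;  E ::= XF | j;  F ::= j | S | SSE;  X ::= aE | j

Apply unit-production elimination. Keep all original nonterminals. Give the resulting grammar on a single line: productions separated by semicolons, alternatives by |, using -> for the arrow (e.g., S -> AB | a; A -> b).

Unit productions: F->S, S->E.
Unit pairs (A ⇒* B via units): (F,E), (F,S), (S,E).
S: inherits non-unit rules of {E, S} → XF | XS | a | j.
E: inherits non-unit rules of {E} → XF | j.
F: inherits non-unit rules of {E, F, S} → SSE | XF | XS | a | j.
X: inherits non-unit rules of {X} → aE | j.

S -> a | j | XF | XS; E -> j | XF; F -> a | j | XF | XS | SSE; X -> j | aE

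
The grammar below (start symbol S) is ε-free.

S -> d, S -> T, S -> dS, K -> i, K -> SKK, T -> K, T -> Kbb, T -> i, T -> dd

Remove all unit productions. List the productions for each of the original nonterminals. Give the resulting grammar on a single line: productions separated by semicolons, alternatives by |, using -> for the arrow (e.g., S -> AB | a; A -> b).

Unit productions: S->T, T->K.
Unit pairs (A ⇒* B via units): (S,K), (S,T), (T,K).
S: inherits non-unit rules of {K, S, T} → Kbb | SKK | d | dS | dd | i.
K: inherits non-unit rules of {K} → SKK | i.
T: inherits non-unit rules of {K, T} → Kbb | SKK | dd | i.

S -> d | i | dS | dd | Kbb | SKK; K -> i | SKK; T -> i | dd | Kbb | SKK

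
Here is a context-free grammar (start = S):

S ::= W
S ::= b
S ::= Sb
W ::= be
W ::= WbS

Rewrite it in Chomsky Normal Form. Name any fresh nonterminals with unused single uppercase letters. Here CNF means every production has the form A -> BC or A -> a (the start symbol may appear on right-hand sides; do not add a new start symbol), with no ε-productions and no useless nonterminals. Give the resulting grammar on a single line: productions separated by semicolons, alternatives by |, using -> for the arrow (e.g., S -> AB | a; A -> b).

S -> b | AB | SA | WC; A -> b; B -> e; C -> AS; D -> AS; W -> AB | WD

No ε-productions.
After unit-elimination: S -> b | Sb | be | WbS; W -> be | WbS.
TERM: introduce A -> b, B -> e and substitute in every rule of length ≥2.
BIN: S -> WAS becomes S -> WC, C -> AS; W -> WAS becomes W -> WD, D -> AS.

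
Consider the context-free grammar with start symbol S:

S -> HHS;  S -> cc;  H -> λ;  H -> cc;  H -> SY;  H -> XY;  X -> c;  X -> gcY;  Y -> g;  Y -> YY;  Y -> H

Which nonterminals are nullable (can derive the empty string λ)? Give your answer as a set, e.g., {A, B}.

{H, Y}

Directly nullable (have an ε-rule): {H}.
Y is nullable via Y -> H (every symbol on the right is already known nullable).
Not nullable: S, X — each has a terminal in every rule's right-hand side or depends on a non-nullable symbol.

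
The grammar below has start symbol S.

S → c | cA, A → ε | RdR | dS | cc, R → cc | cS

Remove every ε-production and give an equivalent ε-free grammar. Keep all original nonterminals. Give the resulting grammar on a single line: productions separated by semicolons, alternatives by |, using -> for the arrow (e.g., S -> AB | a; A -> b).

S -> c | cA; A -> cc | dS | RdR; R -> cS | cc

Nullable set: {A}.
S -> cA: A nullable, giving c | cA.
Drop A -> ε.
Unchanged (no nullable symbols): S -> c; A -> RdR; A -> cc; A -> dS; R -> cS; R -> cc.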